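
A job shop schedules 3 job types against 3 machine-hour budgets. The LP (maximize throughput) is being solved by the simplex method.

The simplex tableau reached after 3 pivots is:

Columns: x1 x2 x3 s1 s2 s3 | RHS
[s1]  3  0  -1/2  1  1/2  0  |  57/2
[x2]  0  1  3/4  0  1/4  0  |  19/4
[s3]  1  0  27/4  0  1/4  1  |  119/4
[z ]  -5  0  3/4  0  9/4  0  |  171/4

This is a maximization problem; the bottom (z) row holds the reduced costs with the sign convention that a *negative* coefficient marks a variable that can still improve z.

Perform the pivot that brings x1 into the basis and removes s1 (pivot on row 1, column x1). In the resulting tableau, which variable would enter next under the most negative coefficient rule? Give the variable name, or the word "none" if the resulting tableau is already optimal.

Pivot element 3. New z-row = old z-row − (-5)·(row 1/3).
Updated z-row coefficients: x1: 0, x2: 0, x3: -1/12, s1: 5/3, s2: 37/12, s3: 0.
The most negative is -1/12 in column x3, so x3 would enter next.

x3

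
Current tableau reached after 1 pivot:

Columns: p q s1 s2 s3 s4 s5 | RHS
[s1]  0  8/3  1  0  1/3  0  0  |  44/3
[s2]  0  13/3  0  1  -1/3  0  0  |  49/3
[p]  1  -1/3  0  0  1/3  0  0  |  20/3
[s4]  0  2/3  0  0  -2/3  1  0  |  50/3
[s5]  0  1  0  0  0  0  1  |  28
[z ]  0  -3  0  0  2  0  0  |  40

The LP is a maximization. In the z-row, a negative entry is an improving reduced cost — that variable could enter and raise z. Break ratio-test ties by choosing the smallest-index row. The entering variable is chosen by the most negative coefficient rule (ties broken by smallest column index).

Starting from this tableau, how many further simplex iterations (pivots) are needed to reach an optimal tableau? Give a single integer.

pivot: q in, s2 out → z = 667/13
No improving column remains; optimal.

1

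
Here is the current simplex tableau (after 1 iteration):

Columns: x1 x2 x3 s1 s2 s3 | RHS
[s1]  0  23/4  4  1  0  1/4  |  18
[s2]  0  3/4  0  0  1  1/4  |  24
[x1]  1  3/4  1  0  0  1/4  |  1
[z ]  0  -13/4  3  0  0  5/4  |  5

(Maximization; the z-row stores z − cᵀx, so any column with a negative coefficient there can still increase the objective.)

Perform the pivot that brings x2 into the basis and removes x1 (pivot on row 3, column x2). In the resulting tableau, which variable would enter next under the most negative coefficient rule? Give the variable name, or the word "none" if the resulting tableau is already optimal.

Pivot element 3/4. New z-row = old z-row − (-13/4)·(row 3/(3/4)).
Updated z-row coefficients: x1: 13/3, x2: 0, x3: 22/3, s1: 0, s2: 0, s3: 7/3.
No coefficient is strictly negative; the tableau after this pivot is optimal.

none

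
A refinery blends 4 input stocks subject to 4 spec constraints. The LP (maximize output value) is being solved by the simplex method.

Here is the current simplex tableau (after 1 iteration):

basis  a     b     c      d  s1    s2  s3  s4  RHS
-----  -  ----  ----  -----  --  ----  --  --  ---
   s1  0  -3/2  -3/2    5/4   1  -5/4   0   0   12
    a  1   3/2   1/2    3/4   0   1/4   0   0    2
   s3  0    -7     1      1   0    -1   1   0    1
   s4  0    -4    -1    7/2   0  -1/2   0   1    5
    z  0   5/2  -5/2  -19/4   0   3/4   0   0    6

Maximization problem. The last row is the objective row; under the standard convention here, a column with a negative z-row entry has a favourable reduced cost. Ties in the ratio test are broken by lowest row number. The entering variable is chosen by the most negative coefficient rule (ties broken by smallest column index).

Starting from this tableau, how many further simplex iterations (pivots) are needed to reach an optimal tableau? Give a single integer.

3

pivot: d in, s3 out → z = 43/4
pivot: b in, s4 out → z = 13
pivot: c in, a out → z = 1592/101
No improving column remains; optimal.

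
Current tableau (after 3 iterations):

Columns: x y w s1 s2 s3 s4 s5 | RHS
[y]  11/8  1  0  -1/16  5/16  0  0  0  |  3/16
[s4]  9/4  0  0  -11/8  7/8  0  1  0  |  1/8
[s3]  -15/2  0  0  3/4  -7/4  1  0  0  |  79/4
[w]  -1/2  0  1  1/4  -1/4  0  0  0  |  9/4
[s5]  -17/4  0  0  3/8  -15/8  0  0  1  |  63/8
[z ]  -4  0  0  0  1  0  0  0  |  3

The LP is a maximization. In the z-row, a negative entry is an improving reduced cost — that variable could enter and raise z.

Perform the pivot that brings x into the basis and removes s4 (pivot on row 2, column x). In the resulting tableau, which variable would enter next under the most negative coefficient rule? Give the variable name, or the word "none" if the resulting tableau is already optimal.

s1

Pivot element 9/4. New z-row = old z-row − (-4)·(row 2/(9/4)).
Updated z-row coefficients: x: 0, y: 0, w: 0, s1: -22/9, s2: 23/9, s3: 0, s4: 16/9, s5: 0.
The most negative is -22/9 in column s1, so s1 would enter next.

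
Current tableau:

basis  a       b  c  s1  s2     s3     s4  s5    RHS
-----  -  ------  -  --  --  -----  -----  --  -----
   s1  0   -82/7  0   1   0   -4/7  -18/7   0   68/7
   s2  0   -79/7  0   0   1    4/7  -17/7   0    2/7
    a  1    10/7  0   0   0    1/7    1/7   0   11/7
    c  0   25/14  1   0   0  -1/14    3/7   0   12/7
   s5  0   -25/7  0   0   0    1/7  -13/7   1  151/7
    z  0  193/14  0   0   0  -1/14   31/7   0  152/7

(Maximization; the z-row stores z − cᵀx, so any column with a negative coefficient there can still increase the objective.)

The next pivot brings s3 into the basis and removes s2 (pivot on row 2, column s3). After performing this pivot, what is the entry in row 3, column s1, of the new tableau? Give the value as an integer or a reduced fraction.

0

Pivot element is row 2, column s3: 4/7.
Normalize row 2: new (row 2, s1) = 0/(4/7) = 0.
row 3 ← row 3 − (1/7)·(new row 2): 0 − (1/7)·0 = 0.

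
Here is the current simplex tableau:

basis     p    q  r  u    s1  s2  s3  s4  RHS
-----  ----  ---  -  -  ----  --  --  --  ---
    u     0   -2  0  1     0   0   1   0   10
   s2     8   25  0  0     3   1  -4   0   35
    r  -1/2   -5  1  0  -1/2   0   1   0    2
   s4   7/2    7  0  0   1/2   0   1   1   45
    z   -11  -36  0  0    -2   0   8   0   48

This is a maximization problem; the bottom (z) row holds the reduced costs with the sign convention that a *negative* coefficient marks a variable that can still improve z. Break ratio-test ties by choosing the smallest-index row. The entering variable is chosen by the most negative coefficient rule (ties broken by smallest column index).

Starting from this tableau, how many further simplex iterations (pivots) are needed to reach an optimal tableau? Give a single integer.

1

pivot: q in, s2 out → z = 492/5
No improving column remains; optimal.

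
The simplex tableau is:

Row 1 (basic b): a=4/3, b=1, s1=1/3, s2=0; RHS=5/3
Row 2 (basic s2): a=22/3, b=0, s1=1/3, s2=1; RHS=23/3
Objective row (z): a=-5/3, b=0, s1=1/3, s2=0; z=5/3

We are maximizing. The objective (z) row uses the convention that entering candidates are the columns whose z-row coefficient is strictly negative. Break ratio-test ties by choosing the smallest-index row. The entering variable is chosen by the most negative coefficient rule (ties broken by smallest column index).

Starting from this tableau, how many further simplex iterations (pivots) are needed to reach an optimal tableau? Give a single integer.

pivot: a in, s2 out → z = 75/22
No improving column remains; optimal.

1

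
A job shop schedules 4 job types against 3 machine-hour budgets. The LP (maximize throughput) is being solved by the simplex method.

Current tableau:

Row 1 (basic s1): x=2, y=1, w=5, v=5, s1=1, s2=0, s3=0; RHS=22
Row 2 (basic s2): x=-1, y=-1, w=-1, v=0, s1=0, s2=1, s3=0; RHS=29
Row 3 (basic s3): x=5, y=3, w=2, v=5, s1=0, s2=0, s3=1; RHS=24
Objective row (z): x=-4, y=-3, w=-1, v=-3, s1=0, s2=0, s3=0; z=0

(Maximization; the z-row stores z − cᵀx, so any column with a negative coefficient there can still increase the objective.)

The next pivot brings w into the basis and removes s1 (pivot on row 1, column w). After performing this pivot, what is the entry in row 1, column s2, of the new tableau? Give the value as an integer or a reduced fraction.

Pivot element is row 1, column w: 5.
Normalize row 1: new (row 1, s2) = 0/5 = 0.
Row 1 is the pivot row, so the entry is 0.

0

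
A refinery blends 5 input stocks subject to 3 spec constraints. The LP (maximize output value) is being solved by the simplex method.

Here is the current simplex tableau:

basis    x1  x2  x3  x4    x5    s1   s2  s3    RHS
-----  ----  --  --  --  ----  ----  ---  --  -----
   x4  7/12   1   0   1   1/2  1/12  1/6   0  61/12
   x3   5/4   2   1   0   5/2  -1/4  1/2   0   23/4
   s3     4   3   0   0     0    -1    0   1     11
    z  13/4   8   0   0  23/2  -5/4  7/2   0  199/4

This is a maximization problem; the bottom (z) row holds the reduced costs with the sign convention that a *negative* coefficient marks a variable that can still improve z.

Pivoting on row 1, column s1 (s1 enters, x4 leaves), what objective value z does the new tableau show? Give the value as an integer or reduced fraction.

Minimum ratio for s1: (61/12)/(1/12) = 61.
z changes by −(z-row coeff of s1)·ratio = −(-5/4)·61 = 305/4.
New z = 199/4 + (305/4) = 126.

126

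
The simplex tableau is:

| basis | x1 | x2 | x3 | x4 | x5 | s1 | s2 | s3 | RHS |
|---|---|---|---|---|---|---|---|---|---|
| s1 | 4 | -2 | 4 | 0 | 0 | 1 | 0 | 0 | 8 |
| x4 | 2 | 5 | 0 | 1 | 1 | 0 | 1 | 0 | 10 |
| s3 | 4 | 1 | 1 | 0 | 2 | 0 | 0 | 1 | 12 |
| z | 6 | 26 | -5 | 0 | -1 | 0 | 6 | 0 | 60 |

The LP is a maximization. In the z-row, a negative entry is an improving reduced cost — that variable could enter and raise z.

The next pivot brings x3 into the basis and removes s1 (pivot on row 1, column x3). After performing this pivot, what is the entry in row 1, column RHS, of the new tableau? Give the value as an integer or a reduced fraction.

2

Pivot element is row 1, column x3: 4.
Normalize row 1: new (row 1, RHS) = 8/4 = 2.
Row 1 is the pivot row, so the entry is 2.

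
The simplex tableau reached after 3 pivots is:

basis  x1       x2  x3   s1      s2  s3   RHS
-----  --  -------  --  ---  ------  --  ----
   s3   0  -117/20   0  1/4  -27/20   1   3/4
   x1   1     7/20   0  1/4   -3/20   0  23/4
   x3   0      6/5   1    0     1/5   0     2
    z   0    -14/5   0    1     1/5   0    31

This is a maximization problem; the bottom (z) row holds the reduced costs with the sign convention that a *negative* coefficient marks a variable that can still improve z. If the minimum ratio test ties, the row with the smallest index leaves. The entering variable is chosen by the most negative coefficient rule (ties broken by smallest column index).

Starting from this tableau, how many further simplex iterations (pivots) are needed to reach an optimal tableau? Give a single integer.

1

pivot: x2 in, x3 out → z = 107/3
No improving column remains; optimal.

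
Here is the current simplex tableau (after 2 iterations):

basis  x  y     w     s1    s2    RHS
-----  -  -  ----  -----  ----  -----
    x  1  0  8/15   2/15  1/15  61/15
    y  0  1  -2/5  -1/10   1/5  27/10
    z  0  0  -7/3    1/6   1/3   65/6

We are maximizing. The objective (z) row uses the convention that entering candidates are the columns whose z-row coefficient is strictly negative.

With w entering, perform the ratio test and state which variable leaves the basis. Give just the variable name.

Ratios: row 1 (x): (61/15)/(8/15) = 61/8; row 2 (y): entry -2/5 ≤ 0, skip.
Minimum ratio 61/8 is in the x row, so x leaves.

x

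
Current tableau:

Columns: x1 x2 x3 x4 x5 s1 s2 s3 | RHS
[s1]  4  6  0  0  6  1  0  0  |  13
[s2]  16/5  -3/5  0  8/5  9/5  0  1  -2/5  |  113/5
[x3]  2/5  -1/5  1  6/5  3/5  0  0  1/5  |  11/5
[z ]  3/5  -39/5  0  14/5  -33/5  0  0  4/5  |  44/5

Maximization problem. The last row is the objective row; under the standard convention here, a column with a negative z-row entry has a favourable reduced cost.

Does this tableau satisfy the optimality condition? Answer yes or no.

no

Column x2 has objective-row coefficient -39/5, which is negative; an improving pivot exists, so not yet optimal.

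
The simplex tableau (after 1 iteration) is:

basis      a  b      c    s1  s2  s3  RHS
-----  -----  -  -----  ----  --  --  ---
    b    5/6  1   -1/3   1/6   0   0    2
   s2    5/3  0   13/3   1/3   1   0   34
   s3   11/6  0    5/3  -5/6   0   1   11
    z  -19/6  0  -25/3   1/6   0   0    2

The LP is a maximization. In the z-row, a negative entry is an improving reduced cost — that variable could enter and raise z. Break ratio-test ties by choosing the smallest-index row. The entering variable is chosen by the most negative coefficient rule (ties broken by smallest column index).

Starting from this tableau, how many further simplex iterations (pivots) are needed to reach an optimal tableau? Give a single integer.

2

pivot: c in, s3 out → z = 57
pivot: s1 in, s2 out → z = 1641/25
No improving column remains; optimal.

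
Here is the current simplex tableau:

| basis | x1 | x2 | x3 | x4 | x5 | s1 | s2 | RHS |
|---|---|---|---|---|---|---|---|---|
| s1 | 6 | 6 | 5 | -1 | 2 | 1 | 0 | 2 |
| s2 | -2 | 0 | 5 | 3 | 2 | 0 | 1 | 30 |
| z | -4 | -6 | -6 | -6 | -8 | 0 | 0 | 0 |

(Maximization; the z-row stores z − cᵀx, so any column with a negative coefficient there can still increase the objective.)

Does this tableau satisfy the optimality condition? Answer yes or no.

no

Column x1 has objective-row coefficient -4, which is negative; an improving pivot exists, so not yet optimal.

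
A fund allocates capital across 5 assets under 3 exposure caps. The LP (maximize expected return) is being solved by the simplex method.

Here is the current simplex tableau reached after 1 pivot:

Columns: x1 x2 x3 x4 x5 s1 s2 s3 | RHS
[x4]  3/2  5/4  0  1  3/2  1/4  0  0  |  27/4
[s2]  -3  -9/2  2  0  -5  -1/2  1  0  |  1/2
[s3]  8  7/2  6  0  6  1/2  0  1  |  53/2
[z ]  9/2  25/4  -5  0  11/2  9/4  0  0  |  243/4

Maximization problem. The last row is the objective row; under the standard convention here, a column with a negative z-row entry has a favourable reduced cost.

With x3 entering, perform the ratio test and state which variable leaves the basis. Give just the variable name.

Ratios: row 1 (x4): entry 0 ≤ 0, skip; row 2 (s2): (1/2)/2 = 1/4; row 3 (s3): (53/2)/6 = 53/12.
Minimum ratio 1/4 is in the s2 row, so s2 leaves.

s2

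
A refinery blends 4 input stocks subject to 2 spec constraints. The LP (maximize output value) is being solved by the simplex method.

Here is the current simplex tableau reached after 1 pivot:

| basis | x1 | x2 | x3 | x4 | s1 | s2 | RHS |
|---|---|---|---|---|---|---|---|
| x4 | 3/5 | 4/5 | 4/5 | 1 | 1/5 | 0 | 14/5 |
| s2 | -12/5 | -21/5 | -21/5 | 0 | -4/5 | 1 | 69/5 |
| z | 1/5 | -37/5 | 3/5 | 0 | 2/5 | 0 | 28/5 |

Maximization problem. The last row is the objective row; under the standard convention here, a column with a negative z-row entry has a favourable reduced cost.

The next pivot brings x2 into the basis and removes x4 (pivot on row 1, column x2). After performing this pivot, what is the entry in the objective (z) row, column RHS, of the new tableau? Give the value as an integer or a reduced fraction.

Pivot element is row 1, column x2: 4/5.
Normalize row 1: new (row 1, RHS) = (14/5)/(4/5) = 7/2.
z-row ← z-row − (-37/5)·(new row 1): 28/5 − (-37/5)·(7/2) = 63/2.

63/2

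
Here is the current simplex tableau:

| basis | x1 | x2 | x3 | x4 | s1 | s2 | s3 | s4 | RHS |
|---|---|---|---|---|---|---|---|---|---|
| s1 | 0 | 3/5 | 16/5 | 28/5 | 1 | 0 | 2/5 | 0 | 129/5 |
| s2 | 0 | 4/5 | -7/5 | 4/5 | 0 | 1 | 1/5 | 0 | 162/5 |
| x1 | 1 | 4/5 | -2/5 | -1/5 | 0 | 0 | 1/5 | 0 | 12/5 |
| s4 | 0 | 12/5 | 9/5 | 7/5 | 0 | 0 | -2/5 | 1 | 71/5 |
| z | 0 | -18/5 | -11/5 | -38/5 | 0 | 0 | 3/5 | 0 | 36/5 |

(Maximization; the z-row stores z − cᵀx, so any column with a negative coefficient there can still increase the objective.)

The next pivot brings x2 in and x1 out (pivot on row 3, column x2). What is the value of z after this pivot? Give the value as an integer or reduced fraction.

18

Minimum ratio for x2: (12/5)/(4/5) = 3.
z changes by −(z-row coeff of x2)·ratio = −(-18/5)·3 = 54/5.
New z = 36/5 + (54/5) = 18.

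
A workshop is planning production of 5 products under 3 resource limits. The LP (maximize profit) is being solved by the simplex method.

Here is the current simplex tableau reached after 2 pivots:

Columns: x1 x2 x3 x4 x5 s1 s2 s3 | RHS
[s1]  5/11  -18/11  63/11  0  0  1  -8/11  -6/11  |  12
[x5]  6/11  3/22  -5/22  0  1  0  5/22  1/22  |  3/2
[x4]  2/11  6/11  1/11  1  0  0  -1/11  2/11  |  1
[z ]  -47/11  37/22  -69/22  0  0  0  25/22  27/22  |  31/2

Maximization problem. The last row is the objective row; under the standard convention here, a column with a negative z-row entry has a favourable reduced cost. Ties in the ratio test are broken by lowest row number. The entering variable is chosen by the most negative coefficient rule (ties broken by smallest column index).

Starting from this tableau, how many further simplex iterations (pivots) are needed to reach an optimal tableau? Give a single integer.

pivot: x1 in, x5 out → z = 109/4
pivot: x3 in, s1 out → z = 2569/71
No improving column remains; optimal.

2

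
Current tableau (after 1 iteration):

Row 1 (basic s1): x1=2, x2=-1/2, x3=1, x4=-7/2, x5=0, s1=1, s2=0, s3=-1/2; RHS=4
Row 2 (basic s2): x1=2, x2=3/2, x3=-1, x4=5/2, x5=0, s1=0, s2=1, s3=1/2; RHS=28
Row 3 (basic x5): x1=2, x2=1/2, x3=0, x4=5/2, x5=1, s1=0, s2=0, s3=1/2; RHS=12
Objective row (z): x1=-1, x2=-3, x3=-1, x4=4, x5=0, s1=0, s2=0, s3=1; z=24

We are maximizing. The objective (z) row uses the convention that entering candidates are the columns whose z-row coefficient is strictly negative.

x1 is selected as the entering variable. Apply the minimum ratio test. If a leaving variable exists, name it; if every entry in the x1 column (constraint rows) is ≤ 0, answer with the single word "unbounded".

Ratios: row 1 (s1): 4/2 = 2; row 2 (s2): 28/2 = 14; row 3 (x5): 12/2 = 6.
Minimum ratio is in the s1 row, so s1 leaves.

s1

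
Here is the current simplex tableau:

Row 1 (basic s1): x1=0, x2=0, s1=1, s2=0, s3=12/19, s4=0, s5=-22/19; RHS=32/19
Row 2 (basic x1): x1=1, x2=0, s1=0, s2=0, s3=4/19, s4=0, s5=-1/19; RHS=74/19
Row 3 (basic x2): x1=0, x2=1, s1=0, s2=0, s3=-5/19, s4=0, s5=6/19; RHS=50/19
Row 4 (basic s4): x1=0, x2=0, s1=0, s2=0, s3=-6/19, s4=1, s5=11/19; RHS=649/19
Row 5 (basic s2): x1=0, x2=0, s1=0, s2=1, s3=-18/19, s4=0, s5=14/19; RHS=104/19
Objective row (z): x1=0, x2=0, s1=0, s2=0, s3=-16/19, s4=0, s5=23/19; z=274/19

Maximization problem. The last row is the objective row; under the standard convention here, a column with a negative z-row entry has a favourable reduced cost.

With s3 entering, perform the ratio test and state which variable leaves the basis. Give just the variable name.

s1

Ratios: row 1 (s1): (32/19)/(12/19) = 8/3; row 2 (x1): (74/19)/(4/19) = 37/2; row 3 (x2): entry -5/19 ≤ 0, skip; row 4 (s4): entry -6/19 ≤ 0, skip; row 5 (s2): entry -18/19 ≤ 0, skip.
Minimum ratio 8/3 is in the s1 row, so s1 leaves.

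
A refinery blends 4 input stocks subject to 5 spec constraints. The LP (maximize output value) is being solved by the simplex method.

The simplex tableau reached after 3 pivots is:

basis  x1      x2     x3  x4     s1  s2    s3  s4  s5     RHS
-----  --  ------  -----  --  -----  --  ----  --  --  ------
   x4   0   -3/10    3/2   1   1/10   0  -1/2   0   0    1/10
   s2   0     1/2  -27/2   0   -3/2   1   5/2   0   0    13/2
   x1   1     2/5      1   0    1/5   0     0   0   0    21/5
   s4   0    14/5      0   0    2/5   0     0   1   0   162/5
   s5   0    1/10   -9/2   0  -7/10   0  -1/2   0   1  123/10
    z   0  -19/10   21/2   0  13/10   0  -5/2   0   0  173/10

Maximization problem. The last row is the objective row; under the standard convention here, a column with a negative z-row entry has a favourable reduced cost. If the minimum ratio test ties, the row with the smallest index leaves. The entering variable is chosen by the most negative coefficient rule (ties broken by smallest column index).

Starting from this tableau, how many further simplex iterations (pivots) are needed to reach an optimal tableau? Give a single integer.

pivot: s3 in, s2 out → z = 119/5
pivot: x3 in, x1 out → z = 182/5
pivot: x2 in, x3 out → z = 77/2
No improving column remains; optimal.

3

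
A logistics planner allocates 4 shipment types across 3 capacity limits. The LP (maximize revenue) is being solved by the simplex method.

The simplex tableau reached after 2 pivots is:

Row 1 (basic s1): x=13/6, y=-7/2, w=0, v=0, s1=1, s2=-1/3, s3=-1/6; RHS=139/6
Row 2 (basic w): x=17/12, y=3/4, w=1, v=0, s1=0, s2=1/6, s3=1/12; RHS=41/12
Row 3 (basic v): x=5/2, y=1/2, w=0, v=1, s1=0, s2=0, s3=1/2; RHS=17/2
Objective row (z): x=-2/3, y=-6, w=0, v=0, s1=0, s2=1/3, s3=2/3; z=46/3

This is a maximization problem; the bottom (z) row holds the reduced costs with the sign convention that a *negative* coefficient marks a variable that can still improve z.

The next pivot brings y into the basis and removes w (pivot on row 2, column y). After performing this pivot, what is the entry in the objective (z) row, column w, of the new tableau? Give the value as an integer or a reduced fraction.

Pivot element is row 2, column y: 3/4.
Normalize row 2: new (row 2, w) = 1/(3/4) = 4/3.
z-row ← z-row − (-6)·(new row 2): 0 − (-6)·(4/3) = 8.

8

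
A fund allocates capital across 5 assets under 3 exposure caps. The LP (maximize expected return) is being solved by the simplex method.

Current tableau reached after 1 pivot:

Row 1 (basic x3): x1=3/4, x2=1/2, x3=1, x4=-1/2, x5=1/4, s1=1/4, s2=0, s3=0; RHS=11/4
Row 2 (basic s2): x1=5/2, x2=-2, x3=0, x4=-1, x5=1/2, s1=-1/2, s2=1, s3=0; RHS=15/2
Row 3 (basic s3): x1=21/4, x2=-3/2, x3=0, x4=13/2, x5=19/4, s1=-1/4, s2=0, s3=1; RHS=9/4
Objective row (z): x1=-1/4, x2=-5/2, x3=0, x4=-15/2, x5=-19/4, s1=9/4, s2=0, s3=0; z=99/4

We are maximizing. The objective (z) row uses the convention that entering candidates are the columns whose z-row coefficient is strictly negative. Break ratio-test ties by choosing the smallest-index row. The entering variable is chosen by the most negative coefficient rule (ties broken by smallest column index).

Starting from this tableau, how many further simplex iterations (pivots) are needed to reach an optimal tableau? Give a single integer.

2

pivot: x4 in, s3 out → z = 711/26
pivot: x2 in, x3 out → z = 119/2
No improving column remains; optimal.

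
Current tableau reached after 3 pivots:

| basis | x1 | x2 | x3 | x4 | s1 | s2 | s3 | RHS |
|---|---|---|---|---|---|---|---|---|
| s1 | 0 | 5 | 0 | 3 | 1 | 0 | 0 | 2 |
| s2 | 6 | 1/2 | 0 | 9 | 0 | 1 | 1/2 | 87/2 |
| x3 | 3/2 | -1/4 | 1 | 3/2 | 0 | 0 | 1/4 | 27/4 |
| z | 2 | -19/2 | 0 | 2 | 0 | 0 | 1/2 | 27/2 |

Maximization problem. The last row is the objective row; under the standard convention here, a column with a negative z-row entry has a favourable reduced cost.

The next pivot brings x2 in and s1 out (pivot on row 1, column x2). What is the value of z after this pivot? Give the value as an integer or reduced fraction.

Minimum ratio for x2: 2/5 = 2/5.
z changes by −(z-row coeff of x2)·ratio = −(-19/2)·(2/5) = 19/5.
New z = 27/2 + (19/5) = 173/10.

173/10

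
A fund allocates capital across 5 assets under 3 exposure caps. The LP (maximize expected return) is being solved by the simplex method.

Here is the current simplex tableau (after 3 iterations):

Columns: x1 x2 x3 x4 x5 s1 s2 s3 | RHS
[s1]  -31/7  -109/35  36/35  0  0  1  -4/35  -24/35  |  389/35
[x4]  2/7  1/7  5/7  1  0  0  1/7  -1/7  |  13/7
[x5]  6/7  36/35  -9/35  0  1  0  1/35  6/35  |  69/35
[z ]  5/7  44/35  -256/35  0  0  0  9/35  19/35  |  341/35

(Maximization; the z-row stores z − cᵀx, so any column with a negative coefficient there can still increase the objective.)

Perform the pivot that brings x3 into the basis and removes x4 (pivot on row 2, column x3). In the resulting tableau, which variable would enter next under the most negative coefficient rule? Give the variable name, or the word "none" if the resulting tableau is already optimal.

Pivot element 5/7. New z-row = old z-row − (-256/35)·(row 2/(5/7)).
Updated z-row coefficients: x1: 91/25, x2: 68/25, x3: 0, x4: 256/25, x5: 0, s1: 0, s2: 43/25, s3: -23/25.
The most negative is -23/25 in column s3, so s3 would enter next.

s3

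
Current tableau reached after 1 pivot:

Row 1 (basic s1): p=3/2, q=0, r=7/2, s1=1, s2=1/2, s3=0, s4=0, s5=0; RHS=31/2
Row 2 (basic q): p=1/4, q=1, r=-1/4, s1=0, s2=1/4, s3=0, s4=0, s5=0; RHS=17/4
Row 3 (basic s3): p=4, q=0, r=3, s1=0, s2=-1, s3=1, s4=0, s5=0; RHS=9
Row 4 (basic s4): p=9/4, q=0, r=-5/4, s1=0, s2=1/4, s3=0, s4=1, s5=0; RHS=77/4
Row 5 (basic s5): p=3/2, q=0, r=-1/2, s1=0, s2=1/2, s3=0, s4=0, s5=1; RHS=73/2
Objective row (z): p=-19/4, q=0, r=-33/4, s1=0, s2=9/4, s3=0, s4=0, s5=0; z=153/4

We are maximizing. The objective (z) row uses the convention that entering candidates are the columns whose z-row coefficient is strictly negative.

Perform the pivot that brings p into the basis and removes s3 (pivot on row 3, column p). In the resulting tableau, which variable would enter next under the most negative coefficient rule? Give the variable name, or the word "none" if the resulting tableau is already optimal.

r

Pivot element 4. New z-row = old z-row − (-19/4)·(row 3/4).
Updated z-row coefficients: p: 0, q: 0, r: -75/16, s1: 0, s2: 17/16, s3: 19/16, s4: 0, s5: 0.
The most negative is -75/16 in column r, so r would enter next.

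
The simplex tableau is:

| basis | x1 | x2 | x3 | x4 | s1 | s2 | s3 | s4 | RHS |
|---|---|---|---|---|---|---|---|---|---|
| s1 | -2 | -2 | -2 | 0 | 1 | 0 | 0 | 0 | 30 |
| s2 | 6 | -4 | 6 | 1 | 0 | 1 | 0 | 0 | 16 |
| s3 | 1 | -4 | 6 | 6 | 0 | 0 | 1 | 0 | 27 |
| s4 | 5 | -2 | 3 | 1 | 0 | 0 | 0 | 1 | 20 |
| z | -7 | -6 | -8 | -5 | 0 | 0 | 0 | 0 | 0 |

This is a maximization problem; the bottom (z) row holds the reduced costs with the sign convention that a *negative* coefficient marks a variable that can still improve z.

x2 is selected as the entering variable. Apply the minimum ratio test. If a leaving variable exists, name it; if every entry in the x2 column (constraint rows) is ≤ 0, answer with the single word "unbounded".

unbounded

x2-column entries: row 1: -2, row 2: -4, row 3: -4, row 4: -2. All ≤ 0, so x2 can increase without bound; the LP is unbounded in this direction.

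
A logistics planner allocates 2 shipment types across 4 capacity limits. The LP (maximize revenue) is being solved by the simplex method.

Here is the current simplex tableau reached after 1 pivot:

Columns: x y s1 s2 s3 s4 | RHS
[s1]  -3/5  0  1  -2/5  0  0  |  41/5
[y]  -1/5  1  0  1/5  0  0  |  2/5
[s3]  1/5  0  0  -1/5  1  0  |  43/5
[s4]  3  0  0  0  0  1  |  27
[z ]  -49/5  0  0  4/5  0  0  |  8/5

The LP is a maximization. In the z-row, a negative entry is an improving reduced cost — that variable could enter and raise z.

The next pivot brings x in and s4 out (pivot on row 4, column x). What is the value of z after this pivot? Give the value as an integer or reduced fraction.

449/5

Minimum ratio for x: 27/3 = 9.
z changes by −(z-row coeff of x)·ratio = −(-49/5)·9 = 441/5.
New z = 8/5 + (441/5) = 449/5.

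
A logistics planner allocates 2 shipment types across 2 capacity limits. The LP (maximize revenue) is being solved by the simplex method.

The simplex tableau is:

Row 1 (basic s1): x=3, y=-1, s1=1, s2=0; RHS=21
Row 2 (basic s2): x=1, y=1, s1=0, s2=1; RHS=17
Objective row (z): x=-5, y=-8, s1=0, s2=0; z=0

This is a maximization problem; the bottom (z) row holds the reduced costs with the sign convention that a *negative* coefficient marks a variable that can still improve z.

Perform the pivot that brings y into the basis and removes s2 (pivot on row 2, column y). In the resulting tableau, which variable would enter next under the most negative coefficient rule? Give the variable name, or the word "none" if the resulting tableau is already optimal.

none

Pivot element 1. New z-row = old z-row − (-8)·(row 2/1).
Updated z-row coefficients: x: 3, y: 0, s1: 0, s2: 8.
No coefficient is strictly negative; the tableau after this pivot is optimal.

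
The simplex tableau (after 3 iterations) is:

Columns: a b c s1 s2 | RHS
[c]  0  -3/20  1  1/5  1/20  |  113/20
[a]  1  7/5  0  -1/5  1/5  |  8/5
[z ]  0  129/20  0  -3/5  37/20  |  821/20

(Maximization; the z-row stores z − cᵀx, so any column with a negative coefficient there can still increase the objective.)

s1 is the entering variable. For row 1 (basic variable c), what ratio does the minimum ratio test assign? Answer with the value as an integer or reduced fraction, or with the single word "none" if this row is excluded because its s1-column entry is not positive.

113/4

Ratio = RHS / (s1 entry) = (113/20) / (1/5) = 113/4.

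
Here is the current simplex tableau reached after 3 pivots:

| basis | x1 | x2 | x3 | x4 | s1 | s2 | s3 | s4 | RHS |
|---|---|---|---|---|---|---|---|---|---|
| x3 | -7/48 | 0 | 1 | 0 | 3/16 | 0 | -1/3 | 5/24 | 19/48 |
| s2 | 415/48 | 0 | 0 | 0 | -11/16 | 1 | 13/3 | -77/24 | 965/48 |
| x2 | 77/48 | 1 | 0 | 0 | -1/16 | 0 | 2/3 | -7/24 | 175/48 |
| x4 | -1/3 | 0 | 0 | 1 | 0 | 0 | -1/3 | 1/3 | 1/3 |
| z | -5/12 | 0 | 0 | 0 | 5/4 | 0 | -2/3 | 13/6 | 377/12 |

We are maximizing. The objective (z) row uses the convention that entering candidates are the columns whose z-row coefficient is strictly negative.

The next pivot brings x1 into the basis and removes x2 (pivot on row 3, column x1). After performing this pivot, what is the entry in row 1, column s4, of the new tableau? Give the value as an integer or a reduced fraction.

Pivot element is row 3, column x1: 77/48.
Normalize row 3: new (row 3, s4) = (-7/24)/(77/48) = -2/11.
row 1 ← row 1 − (-7/48)·(new row 3): 5/24 − (-7/48)·(-2/11) = 2/11.

2/11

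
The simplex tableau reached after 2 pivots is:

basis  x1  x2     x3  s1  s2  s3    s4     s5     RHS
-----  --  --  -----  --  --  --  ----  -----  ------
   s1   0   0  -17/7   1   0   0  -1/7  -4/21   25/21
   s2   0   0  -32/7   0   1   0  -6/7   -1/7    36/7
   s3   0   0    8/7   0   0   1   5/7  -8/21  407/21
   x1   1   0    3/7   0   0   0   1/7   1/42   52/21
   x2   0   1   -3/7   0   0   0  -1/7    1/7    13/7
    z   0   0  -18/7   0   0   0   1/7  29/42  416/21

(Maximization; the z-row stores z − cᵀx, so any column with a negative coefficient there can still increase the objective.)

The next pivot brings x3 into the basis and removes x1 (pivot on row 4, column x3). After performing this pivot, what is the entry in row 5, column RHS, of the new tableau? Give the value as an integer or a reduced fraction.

Pivot element is row 4, column x3: 3/7.
Normalize row 4: new (row 4, RHS) = (52/21)/(3/7) = 52/9.
row 5 ← row 5 − (-3/7)·(new row 4): 13/7 − (-3/7)·(52/9) = 13/3.

13/3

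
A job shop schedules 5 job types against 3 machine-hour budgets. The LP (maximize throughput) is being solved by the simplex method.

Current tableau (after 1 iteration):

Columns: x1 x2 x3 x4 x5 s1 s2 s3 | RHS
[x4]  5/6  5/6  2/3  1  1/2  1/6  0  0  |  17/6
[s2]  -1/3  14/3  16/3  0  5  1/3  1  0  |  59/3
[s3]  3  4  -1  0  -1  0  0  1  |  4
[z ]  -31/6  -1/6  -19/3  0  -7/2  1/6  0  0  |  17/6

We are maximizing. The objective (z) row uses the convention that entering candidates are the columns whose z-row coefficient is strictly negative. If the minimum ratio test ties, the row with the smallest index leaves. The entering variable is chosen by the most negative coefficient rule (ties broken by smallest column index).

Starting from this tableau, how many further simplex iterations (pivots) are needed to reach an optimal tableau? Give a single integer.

2

pivot: x3 in, s2 out → z = 419/16
pivot: x1 in, x4 out → z = 200/7
No improving column remains; optimal.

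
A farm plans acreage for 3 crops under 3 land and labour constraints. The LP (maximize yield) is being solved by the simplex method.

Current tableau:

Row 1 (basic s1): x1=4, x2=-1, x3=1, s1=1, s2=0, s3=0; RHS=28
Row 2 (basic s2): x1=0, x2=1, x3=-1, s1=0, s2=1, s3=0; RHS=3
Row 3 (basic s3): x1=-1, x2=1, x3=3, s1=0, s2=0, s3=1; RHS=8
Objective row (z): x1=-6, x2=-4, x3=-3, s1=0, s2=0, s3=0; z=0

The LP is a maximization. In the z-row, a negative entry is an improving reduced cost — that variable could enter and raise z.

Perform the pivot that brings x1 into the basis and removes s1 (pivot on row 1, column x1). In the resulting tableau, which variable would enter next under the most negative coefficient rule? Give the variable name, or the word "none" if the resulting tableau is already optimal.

Pivot element 4. New z-row = old z-row − (-6)·(row 1/4).
Updated z-row coefficients: x1: 0, x2: -11/2, x3: -3/2, s1: 3/2, s2: 0, s3: 0.
The most negative is -11/2 in column x2, so x2 would enter next.

x2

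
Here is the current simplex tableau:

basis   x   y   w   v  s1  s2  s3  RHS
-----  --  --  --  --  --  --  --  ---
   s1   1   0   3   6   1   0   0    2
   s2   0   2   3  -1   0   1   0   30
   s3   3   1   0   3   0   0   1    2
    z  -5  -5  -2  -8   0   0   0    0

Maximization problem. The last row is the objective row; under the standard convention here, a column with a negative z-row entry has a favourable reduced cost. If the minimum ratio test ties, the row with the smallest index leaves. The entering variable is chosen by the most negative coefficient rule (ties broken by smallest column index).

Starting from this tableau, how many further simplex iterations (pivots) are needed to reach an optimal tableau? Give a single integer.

pivot: v in, s1 out → z = 8/3
pivot: y in, s3 out → z = 23/3
pivot: w in, v out → z = 34/3
No improving column remains; optimal.

3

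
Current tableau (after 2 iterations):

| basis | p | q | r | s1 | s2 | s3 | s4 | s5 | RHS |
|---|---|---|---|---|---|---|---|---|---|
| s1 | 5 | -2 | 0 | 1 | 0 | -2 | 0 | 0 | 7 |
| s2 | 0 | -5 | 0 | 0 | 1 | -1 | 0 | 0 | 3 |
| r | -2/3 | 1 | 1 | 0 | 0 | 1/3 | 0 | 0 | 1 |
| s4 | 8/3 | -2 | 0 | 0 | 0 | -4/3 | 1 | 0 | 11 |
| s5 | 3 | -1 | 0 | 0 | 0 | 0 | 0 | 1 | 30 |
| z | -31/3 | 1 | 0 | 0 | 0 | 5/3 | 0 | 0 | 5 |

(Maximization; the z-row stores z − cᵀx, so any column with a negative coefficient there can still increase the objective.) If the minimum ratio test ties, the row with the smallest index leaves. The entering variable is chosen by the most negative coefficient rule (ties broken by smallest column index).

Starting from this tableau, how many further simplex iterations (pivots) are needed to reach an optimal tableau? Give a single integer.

pivot: p in, s1 out → z = 292/15
pivot: q in, r out → z = 305/11
pivot: s3 in, s5 out → z = 967/13
No improving column remains; optimal.

3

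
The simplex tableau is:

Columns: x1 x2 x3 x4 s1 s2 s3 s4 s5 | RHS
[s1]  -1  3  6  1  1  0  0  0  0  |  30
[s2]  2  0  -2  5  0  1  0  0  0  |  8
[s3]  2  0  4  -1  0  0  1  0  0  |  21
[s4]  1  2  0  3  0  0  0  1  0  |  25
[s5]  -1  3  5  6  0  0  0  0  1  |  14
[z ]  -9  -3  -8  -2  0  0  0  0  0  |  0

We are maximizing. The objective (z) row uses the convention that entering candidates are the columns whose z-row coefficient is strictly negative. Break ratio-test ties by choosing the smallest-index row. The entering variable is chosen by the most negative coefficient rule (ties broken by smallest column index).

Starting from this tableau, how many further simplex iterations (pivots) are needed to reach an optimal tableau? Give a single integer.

pivot: x1 in, s2 out → z = 36
pivot: x3 in, s3 out → z = 437/6
pivot: x2 in, s5 out → z = 493/6
No improving column remains; optimal.

3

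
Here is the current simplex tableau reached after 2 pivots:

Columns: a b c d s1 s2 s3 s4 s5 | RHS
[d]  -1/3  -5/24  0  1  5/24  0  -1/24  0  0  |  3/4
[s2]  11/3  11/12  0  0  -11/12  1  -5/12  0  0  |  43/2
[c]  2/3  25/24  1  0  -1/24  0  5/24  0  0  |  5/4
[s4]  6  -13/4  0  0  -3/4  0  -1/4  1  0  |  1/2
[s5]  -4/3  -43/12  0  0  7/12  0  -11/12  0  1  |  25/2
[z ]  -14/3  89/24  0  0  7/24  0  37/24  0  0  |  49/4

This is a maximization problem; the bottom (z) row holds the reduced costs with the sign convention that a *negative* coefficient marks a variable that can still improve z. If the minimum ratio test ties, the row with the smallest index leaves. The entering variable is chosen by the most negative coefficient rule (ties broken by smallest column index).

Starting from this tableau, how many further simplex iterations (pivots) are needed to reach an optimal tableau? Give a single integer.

pivot: a in, s4 out → z = 455/36
pivot: s1 in, d out → z = 14
No improving column remains; optimal.

2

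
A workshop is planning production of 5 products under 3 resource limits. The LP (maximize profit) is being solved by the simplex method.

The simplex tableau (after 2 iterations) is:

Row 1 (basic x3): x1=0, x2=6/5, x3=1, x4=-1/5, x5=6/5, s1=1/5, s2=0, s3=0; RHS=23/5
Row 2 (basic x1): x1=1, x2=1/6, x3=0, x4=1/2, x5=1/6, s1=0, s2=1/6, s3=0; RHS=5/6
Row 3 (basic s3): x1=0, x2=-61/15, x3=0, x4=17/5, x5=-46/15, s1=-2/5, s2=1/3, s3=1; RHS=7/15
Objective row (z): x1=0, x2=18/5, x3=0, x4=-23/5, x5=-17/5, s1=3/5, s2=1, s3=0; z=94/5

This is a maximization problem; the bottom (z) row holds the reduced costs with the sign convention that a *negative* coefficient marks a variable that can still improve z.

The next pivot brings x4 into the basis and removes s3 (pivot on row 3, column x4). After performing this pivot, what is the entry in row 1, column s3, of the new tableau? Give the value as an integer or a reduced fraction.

Pivot element is row 3, column x4: 17/5.
Normalize row 3: new (row 3, s3) = 1/(17/5) = 5/17.
row 1 ← row 1 − (-1/5)·(new row 3): 0 − (-1/5)·(5/17) = 1/17.

1/17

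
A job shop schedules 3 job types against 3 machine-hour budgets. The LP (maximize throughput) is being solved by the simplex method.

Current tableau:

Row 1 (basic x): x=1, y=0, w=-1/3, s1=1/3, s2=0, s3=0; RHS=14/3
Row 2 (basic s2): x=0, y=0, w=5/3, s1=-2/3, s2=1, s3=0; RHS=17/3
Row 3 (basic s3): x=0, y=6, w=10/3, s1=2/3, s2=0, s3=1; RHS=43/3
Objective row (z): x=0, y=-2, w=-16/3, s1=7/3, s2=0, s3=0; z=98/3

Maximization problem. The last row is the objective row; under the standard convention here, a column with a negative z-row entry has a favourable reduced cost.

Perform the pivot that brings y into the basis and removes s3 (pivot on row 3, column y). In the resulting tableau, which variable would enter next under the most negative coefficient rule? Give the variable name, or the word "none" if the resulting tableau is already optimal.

w

Pivot element 6. New z-row = old z-row − (-2)·(row 3/6).
Updated z-row coefficients: x: 0, y: 0, w: -38/9, s1: 23/9, s2: 0, s3: 1/3.
The most negative is -38/9 in column w, so w would enter next.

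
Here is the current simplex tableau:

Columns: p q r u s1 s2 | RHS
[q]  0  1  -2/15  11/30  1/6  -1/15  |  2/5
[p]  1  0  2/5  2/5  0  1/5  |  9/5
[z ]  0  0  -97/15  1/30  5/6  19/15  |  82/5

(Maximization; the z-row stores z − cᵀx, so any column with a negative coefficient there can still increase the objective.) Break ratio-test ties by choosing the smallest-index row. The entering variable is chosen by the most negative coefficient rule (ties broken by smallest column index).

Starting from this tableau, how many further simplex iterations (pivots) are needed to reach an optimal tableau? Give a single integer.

1

pivot: r in, p out → z = 91/2
No improving column remains; optimal.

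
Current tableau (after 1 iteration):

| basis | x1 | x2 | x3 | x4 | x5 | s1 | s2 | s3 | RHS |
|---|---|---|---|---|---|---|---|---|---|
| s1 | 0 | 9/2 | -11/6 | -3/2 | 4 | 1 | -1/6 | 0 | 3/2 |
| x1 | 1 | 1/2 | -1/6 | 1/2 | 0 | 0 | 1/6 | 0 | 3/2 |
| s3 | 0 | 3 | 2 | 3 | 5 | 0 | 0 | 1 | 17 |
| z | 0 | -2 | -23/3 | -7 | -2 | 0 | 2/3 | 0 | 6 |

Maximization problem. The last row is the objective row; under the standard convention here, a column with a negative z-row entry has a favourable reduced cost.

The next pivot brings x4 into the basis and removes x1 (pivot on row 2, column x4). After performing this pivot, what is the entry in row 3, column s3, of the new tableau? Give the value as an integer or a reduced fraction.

Pivot element is row 2, column x4: 1/2.
Normalize row 2: new (row 2, s3) = 0/(1/2) = 0.
row 3 ← row 3 − 3·(new row 2): 1 − 3·0 = 1.

1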